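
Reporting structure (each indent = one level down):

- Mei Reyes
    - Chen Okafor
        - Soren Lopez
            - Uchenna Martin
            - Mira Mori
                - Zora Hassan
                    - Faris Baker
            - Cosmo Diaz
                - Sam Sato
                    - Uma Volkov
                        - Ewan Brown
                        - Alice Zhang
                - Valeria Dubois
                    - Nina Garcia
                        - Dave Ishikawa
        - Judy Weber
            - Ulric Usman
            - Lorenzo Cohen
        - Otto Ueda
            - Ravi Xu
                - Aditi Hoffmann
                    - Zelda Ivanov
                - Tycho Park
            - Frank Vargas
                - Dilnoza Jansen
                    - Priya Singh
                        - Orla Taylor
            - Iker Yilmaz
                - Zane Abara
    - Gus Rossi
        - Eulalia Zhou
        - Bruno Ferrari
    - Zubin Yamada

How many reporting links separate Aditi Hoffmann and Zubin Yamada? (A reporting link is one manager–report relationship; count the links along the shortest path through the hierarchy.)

5

Aditi Hoffmann is 4 levels below Mei Reyes, and Zubin Yamada is 1 level below Mei Reyes (their lowest common manager). The shortest path runs up from Aditi Hoffmann to Mei Reyes and back down to Zubin Yamada: 4 + 1 = 5 links.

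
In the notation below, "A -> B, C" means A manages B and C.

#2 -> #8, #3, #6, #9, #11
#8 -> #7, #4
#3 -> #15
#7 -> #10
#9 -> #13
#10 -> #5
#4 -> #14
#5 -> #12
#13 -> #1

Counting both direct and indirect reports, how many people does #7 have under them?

#7 directly manages #10. Under #10: #5, #12 (2). That's 3 in total.

3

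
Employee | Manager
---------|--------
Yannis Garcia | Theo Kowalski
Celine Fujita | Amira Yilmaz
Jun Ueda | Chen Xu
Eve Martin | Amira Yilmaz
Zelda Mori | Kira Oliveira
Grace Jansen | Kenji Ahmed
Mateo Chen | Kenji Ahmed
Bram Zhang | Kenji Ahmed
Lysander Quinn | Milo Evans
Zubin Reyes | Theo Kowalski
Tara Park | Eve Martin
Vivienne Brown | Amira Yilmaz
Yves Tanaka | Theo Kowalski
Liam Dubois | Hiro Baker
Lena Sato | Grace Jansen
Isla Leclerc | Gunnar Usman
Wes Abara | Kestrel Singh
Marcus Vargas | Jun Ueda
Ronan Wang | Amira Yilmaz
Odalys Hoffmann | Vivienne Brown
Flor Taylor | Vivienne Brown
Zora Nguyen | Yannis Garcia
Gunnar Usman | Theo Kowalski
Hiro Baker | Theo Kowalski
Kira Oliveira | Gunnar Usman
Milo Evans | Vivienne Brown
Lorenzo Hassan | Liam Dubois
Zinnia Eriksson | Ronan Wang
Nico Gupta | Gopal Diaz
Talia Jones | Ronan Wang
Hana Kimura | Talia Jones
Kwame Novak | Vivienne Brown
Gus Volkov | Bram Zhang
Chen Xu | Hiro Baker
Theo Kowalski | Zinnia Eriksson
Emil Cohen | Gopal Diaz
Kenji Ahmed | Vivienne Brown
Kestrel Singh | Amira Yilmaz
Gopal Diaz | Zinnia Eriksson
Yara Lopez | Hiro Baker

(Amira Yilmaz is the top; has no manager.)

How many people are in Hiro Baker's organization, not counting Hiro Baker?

6

Hiro Baker directly manages Chen Xu, Yara Lopez, Liam Dubois. Under Chen Xu: Jun Ueda, Marcus Vargas (2). Yara Lopez has no reports. Under Liam Dubois: Lorenzo Hassan (1). So Hiro Baker's organization is 3 direct reports plus everyone under them: 3 + 1 + 2 = 6.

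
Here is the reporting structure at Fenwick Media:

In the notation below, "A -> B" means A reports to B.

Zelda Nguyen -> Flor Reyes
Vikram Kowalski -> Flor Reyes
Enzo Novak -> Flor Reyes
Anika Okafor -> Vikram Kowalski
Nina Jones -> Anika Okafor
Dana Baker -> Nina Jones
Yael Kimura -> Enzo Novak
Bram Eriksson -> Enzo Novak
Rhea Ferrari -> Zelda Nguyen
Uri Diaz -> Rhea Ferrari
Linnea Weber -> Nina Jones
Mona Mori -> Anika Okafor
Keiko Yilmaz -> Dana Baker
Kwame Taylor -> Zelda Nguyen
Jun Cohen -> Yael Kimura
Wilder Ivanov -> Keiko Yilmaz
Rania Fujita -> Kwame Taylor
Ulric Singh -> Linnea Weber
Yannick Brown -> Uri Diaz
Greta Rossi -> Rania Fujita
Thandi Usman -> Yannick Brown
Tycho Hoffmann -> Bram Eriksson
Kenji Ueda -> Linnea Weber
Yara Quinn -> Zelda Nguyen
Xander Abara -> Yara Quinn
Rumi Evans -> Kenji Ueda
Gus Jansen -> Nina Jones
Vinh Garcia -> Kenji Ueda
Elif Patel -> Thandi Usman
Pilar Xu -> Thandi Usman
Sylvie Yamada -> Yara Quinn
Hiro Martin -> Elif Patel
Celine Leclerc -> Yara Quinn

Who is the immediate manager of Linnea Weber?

Nina Jones

Linnea Weber reports directly to Nina Jones.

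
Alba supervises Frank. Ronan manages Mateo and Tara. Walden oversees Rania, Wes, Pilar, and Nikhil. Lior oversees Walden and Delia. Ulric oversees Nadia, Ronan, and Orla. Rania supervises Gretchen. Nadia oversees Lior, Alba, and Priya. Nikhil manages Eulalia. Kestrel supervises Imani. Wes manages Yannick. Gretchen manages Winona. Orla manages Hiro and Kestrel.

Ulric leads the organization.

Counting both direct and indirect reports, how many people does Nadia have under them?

Nadia directly manages Lior, Alba, Priya. Under Lior: Delia, Walden, Nikhil, Eulalia, Wes, Yannick, Pilar, Rania, Gretchen, Winona (10). Under Alba: Frank (1). Priya has no reports. So Nadia's organization is 3 direct reports plus everyone under them: 11 + 2 + 1 = 14.

14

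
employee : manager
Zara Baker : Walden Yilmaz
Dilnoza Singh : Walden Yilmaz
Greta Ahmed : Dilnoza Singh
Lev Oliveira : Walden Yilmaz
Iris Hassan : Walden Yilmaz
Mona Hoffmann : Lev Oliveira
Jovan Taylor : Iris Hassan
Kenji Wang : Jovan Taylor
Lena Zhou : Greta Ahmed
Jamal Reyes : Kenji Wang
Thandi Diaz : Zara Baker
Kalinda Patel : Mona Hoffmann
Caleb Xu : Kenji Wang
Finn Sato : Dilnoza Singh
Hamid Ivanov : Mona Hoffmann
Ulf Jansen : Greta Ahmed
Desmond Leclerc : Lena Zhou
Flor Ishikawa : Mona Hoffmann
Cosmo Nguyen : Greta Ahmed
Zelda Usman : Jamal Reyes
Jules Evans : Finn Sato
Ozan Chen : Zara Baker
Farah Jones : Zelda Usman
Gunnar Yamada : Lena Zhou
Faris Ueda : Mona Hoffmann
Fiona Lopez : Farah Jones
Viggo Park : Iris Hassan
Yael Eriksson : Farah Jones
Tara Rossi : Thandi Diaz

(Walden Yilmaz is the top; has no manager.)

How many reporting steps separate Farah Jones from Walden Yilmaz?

6

Chain from Farah Jones up to Walden Yilmaz: Farah Jones → Zelda Usman → Jamal Reyes → Kenji Wang → Jovan Taylor → Iris Hassan → Walden Yilmaz. That is 6 steps up, so Farah Jones is 6 levels below Walden Yilmaz.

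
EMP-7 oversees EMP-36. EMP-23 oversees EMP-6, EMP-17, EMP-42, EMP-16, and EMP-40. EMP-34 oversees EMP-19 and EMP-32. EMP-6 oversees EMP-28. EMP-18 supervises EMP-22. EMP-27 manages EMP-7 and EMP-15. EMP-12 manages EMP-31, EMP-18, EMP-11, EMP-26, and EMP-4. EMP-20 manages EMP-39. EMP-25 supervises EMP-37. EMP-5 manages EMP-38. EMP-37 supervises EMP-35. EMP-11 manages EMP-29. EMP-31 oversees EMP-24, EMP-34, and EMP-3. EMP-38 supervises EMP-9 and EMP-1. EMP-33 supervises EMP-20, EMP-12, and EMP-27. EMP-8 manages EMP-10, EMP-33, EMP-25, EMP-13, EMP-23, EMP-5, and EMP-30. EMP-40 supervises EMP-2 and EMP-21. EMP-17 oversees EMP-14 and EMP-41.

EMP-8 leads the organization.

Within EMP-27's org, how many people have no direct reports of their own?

2

The people in EMP-27's organization with no one reporting to them are EMP-15, EMP-36. That is 2.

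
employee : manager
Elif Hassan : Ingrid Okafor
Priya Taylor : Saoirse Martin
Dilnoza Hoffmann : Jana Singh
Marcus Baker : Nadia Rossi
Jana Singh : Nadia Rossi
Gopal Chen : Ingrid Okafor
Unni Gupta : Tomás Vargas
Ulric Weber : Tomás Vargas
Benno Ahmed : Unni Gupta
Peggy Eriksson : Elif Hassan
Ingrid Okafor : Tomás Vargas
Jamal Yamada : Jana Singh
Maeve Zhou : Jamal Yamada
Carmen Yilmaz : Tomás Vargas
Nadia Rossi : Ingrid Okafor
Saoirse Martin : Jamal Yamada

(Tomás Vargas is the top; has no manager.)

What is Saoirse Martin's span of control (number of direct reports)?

Saoirse Martin directly manages Priya Taylor. That is 1 direct report.

1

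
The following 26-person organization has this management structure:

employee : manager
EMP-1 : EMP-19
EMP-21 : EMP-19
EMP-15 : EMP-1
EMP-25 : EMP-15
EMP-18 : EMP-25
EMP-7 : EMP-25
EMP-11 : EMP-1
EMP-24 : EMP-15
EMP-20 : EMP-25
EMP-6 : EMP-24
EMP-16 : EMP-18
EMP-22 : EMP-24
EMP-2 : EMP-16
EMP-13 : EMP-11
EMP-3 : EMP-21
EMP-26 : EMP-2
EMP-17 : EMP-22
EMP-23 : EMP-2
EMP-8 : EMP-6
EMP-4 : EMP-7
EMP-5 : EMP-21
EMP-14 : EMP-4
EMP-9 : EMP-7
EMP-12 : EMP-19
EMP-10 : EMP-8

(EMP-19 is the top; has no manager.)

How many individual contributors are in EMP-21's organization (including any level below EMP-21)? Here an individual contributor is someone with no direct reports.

2

The people in EMP-21's organization with no one reporting to them are EMP-5, EMP-3. That is 2.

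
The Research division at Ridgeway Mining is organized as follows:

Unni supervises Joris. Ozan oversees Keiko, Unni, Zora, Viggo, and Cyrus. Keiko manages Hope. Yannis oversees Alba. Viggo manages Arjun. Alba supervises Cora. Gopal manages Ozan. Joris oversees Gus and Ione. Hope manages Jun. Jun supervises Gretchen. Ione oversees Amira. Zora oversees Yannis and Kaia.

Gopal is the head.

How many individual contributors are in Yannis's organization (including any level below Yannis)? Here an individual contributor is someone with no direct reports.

1

The only person in Yannis's organization with no one reporting to them is Cora. That is 1.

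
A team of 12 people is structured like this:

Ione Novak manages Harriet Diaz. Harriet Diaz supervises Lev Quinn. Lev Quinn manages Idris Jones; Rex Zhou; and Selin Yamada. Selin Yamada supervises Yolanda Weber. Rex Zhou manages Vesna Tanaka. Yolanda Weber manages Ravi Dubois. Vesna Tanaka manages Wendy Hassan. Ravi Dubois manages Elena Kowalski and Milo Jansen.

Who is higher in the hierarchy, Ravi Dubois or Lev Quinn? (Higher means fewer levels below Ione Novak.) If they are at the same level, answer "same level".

Lev Quinn

Ravi Dubois is 5 levels below Ione Novak; Lev Quinn is 2. Lev Quinn is higher.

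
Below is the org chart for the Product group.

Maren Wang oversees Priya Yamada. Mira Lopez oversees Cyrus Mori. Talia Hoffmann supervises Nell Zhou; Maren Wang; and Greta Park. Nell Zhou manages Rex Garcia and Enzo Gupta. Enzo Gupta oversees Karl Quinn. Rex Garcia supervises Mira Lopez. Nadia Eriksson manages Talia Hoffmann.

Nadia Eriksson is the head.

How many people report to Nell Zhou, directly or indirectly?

5

Nell Zhou directly manages Rex Garcia, Enzo Gupta. Under Rex Garcia: Mira Lopez, Cyrus Mori (2). Under Enzo Gupta: Karl Quinn (1). So Nell Zhou's organization is 2 direct reports plus everyone under them: 3 + 2 = 5.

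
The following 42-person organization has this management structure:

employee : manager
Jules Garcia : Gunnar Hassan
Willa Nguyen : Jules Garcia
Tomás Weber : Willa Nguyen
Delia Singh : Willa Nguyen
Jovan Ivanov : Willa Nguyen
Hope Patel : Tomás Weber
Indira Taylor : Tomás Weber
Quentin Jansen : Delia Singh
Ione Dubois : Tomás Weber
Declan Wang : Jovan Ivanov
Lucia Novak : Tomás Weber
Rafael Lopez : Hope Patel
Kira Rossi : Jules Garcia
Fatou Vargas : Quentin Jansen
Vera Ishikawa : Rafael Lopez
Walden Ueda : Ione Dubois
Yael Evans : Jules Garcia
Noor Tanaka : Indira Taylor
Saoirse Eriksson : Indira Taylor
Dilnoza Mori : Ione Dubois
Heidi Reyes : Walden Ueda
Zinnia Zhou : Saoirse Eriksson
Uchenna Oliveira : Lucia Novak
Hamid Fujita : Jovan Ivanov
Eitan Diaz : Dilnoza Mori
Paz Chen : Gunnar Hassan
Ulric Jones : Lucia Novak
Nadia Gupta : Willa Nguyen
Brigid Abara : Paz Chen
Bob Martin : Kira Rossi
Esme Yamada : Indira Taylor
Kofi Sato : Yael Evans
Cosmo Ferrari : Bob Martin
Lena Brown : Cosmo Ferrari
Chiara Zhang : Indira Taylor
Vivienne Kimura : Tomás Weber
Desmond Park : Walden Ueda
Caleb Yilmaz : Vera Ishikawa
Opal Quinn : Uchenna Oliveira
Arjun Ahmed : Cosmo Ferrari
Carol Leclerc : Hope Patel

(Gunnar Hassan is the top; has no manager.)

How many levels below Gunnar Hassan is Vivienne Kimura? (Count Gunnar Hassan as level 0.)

4

Chain from Vivienne Kimura up to Gunnar Hassan: Vivienne Kimura → Tomás Weber → Willa Nguyen → Jules Garcia → Gunnar Hassan. That is 4 steps up, so Vivienne Kimura is 4 levels below Gunnar Hassan.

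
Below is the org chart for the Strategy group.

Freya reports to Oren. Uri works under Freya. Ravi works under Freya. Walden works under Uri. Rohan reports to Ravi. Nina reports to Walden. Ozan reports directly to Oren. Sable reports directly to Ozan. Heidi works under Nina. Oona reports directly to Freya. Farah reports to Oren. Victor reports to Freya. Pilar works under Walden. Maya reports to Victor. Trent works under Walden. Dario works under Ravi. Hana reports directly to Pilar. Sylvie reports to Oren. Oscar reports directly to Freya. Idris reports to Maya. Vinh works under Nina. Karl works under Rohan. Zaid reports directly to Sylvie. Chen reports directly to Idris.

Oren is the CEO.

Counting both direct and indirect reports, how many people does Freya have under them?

18

Freya directly manages Uri, Ravi, Oona, Victor, Oscar. Under Uri: Walden, Trent, Pilar, Hana, Nina, Vinh, Heidi (7). Under Ravi: Dario, Rohan, Karl (3). Oona has no reports. Under Victor: Maya, Idris, Chen (3). Oscar has no reports. So Freya's organization is 5 direct reports plus everyone under them: 8 + 4 + 1 + 4 + 1 = 18.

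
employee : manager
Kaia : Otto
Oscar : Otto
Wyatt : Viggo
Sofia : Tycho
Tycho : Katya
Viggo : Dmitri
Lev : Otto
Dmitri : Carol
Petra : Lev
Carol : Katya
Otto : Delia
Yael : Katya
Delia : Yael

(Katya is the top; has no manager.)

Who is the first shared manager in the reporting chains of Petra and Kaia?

Otto

Petra's chain of managers is Lev, Otto, Delia, Yael, Katya. Kaia's chain of managers is Otto, Delia, Yael, Katya. The first manager that appears in both chains is Otto.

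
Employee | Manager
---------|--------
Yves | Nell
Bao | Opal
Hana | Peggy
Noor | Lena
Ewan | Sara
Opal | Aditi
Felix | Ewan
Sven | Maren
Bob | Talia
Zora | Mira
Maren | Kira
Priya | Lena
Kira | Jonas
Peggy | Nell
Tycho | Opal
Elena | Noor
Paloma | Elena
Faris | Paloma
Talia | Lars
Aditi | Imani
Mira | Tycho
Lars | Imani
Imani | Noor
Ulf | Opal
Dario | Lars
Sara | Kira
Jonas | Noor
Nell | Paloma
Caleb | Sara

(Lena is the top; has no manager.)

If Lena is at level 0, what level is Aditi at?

Chain from Aditi up to Lena: Aditi → Imani → Noor → Lena. That is 3 steps up, so Aditi is 3 levels below Lena.

3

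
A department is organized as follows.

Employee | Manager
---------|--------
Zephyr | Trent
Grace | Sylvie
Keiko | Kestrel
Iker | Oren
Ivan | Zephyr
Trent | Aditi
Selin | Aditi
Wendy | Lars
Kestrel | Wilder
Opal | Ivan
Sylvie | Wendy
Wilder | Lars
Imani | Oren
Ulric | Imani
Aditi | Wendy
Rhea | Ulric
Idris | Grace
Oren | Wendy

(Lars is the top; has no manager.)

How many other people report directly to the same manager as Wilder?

1

Wilder reports to Lars. Lars's other direct reports are Wendy — 1 peer.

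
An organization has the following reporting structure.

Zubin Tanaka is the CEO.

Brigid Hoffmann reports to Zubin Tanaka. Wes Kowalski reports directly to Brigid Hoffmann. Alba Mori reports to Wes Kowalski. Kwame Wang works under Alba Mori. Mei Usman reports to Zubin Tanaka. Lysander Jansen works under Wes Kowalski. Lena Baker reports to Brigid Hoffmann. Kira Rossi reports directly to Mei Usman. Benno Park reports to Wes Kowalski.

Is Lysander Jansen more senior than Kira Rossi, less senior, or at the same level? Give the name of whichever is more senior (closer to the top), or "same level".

Kira Rossi

Lysander Jansen is 3 levels below Zubin Tanaka; Kira Rossi is 2. Kira Rossi is higher.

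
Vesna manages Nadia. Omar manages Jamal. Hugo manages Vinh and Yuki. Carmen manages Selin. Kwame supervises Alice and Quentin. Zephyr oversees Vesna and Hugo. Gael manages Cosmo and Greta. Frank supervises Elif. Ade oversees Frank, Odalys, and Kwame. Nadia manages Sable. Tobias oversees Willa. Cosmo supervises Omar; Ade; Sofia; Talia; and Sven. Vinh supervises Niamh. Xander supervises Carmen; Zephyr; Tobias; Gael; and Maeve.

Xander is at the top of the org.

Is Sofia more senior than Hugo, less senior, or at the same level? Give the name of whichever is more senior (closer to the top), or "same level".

Sofia is 3 levels below Xander; Hugo is 2. Hugo is higher.

Hugo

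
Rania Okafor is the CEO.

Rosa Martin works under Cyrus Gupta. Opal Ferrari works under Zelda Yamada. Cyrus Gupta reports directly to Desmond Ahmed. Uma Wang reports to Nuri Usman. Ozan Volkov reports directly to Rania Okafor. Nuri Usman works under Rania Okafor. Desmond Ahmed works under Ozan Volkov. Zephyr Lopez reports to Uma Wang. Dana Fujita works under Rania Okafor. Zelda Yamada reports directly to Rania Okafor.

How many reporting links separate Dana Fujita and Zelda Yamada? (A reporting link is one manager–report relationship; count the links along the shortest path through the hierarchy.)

2

Dana Fujita is 1 level below Rania Okafor, and Zelda Yamada is 1 level below Rania Okafor (their lowest common manager). The shortest path runs up from Dana Fujita to Rania Okafor and back down to Zelda Yamada: 1 + 1 = 2 links.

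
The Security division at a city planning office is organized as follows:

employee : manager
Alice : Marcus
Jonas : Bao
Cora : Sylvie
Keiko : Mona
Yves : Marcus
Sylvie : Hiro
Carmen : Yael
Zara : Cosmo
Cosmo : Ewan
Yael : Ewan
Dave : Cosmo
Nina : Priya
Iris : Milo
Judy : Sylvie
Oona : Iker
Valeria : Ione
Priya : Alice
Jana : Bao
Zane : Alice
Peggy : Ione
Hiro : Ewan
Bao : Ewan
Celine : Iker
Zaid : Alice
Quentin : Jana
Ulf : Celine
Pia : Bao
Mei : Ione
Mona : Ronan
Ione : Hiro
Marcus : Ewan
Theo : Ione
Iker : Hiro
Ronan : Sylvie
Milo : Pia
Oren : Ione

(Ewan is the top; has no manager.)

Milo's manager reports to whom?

Milo reports to Pia, and Pia reports to Bao. So Milo's skip-level manager is Bao.

Bao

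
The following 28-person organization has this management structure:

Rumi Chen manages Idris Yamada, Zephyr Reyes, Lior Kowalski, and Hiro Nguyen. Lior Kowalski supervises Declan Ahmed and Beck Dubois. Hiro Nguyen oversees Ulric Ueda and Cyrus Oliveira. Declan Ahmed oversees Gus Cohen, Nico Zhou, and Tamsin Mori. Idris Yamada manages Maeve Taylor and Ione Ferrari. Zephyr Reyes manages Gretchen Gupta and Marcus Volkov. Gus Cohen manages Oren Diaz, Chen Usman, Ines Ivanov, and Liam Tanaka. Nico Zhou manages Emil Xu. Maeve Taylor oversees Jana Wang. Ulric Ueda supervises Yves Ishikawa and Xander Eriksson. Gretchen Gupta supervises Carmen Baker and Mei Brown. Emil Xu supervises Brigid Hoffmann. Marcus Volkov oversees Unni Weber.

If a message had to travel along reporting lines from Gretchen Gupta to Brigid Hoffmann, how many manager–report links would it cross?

Gretchen Gupta is 2 levels below Rumi Chen, and Brigid Hoffmann is 5 levels below Rumi Chen (their lowest common manager). The shortest path runs up from Gretchen Gupta to Rumi Chen and back down to Brigid Hoffmann: 2 + 5 = 7 links.

7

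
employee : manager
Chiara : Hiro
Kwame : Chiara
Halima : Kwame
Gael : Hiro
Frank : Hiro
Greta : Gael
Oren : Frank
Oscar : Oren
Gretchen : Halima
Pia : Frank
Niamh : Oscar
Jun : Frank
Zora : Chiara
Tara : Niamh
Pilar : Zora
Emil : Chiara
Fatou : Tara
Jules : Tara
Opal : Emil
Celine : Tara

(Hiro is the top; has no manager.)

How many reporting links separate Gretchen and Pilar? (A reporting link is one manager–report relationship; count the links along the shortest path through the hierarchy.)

Gretchen is 3 levels below Chiara, and Pilar is 2 levels below Chiara (their lowest common manager). The shortest path runs up from Gretchen to Chiara and back down to Pilar: 3 + 2 = 5 links.

5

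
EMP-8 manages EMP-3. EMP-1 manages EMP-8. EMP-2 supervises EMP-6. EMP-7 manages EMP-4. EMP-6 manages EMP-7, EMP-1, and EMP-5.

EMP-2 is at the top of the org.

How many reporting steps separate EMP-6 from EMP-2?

1

Chain from EMP-6 up to EMP-2: EMP-6 → EMP-2. That is 1 step up, so EMP-6 is 1 level below EMP-2.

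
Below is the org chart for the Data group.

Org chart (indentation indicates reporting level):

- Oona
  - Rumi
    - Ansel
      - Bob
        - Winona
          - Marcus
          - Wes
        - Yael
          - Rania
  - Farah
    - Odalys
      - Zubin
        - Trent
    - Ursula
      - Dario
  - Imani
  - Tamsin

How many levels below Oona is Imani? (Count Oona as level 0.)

1

Chain from Imani up to Oona: Imani → Oona. That is 1 step up, so Imani is 1 level below Oona.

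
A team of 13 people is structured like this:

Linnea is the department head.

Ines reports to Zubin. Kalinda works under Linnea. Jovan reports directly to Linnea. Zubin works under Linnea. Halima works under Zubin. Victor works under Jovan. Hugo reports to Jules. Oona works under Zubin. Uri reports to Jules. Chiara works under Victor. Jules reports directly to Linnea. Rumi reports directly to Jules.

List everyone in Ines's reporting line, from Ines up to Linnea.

Ines reports to Zubin. Zubin reports to Linnea. Linnea is at the top.

Ines -> Zubin -> Linnea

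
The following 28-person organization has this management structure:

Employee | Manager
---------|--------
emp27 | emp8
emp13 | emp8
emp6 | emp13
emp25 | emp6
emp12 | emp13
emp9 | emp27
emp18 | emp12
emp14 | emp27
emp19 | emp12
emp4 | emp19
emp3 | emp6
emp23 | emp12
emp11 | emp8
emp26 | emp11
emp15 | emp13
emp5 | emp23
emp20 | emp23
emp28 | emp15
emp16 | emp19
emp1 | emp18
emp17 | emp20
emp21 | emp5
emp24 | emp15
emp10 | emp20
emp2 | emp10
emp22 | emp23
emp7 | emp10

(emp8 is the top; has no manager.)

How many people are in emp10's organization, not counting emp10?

2

emp10 directly manages emp2, emp7. emp2 has no reports. emp7 has no reports. So emp10's organization is 2 direct reports plus everyone under them: 1 + 1 = 2.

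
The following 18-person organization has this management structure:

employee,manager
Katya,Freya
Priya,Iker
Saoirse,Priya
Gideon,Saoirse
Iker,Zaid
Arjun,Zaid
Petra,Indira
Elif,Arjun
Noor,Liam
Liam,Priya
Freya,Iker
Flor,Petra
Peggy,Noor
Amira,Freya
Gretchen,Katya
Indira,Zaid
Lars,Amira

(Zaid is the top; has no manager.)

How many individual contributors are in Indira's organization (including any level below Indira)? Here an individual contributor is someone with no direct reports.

The only person in Indira's organization with no one reporting to them is Flor. That is 1.

1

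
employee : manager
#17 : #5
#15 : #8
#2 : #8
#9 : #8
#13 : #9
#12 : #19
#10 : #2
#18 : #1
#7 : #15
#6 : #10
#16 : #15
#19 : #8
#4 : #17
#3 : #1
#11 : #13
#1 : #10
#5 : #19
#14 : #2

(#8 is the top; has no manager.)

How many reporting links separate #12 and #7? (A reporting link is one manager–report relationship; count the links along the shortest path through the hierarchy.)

4

#12 is 2 levels below #8, and #7 is 2 levels below #8 (their lowest common manager). The shortest path runs up from #12 to #8 and back down to #7: 2 + 2 = 4 links.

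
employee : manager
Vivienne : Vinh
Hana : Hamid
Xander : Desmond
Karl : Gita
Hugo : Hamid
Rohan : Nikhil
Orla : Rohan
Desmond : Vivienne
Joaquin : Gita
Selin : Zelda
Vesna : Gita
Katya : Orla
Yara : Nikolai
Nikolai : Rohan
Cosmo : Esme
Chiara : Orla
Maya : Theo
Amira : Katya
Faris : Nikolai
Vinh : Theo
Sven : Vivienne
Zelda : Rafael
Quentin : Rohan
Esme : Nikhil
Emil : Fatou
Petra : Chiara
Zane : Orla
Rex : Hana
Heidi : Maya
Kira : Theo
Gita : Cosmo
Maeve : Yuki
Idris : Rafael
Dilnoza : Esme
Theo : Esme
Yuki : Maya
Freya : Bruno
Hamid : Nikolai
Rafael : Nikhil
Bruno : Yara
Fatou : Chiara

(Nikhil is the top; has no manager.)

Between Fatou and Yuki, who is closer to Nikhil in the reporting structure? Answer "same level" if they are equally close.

Both Fatou and Yuki are 4 levels below Nikhil.

same level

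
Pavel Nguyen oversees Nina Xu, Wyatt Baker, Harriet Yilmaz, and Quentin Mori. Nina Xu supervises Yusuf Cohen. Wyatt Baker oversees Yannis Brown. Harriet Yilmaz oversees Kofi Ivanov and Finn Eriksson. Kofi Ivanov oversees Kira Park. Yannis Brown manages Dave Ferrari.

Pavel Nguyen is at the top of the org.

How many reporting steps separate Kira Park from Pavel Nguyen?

3

Chain from Kira Park up to Pavel Nguyen: Kira Park → Kofi Ivanov → Harriet Yilmaz → Pavel Nguyen. That is 3 steps up, so Kira Park is 3 levels below Pavel Nguyen.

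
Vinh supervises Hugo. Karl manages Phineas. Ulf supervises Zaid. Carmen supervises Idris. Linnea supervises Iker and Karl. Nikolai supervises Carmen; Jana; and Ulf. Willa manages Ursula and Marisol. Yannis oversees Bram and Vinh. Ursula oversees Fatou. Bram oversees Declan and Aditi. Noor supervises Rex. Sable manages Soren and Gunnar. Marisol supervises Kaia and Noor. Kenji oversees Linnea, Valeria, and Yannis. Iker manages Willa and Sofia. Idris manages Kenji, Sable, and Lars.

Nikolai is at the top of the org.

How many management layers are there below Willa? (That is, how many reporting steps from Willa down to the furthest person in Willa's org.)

The longest chain under Willa runs Willa → Marisol → Noor → Rex, which is 3 levels below Willa.

3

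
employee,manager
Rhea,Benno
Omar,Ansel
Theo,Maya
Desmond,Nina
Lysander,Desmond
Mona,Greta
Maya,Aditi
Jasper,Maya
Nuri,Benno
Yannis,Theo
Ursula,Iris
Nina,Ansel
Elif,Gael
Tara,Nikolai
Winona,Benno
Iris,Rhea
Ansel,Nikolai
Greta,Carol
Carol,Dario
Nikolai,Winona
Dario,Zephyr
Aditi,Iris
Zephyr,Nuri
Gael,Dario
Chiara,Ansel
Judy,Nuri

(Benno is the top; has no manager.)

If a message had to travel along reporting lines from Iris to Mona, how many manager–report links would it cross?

8

Iris is 2 levels below Benno, and Mona is 6 levels below Benno (their lowest common manager). The shortest path runs up from Iris to Benno and back down to Mona: 2 + 6 = 8 links.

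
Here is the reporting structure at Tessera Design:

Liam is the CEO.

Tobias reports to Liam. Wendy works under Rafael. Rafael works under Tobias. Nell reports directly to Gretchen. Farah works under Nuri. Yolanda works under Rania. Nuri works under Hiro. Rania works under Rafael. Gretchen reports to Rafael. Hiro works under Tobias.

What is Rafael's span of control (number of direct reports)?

3

Rafael directly manages Gretchen, Rania, Wendy. That is 3 direct reports.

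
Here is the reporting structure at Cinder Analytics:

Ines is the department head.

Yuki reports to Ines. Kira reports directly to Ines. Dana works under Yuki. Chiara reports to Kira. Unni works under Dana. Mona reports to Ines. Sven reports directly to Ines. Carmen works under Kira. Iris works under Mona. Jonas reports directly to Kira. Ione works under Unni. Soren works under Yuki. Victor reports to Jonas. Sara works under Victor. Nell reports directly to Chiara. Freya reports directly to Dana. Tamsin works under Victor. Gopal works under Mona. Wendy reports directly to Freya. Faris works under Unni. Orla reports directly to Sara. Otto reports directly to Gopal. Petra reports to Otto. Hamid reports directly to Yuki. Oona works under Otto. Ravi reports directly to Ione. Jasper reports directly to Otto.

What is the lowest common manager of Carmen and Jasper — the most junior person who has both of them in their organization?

Carmen's chain of managers is Kira, Ines. Jasper's chain of managers is Otto, Gopal, Mona, Ines. The first manager that appears in both chains is Ines.

Ines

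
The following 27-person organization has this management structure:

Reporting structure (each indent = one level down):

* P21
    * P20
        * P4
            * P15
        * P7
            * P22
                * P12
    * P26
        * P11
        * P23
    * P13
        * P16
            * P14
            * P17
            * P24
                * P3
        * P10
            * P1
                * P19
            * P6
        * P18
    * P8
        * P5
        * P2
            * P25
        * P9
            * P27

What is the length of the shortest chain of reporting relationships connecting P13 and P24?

P24 is in P13's organization: the chain from P24 up to P13 is P24 → P16 → P13, which is 2 links.

2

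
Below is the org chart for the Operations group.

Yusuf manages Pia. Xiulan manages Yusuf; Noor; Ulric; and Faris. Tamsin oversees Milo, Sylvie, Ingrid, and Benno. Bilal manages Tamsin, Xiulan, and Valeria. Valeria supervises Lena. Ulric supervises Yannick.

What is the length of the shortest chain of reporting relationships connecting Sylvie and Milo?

Sylvie is 1 level below Tamsin, and Milo is 1 level below Tamsin (their lowest common manager). The shortest path runs up from Sylvie to Tamsin and back down to Milo: 1 + 1 = 2 links.

2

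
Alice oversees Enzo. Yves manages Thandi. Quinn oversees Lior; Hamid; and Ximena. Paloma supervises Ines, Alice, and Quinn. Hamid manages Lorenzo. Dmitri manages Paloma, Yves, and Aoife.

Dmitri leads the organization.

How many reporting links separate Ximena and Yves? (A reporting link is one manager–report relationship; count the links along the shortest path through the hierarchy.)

Ximena is 3 levels below Dmitri, and Yves is 1 level below Dmitri (their lowest common manager). The shortest path runs up from Ximena to Dmitri and back down to Yves: 3 + 1 = 4 links.

4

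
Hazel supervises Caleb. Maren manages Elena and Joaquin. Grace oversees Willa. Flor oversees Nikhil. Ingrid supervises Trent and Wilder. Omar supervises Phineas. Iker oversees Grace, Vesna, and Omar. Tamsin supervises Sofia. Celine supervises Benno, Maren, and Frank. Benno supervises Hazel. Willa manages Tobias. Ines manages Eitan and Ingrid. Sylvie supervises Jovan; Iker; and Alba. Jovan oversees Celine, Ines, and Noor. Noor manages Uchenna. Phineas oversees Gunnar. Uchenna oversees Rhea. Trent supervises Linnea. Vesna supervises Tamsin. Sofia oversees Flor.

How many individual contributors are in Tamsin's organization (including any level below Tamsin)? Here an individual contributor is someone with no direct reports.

1

The only person in Tamsin's organization with no one reporting to them is Nikhil. That is 1.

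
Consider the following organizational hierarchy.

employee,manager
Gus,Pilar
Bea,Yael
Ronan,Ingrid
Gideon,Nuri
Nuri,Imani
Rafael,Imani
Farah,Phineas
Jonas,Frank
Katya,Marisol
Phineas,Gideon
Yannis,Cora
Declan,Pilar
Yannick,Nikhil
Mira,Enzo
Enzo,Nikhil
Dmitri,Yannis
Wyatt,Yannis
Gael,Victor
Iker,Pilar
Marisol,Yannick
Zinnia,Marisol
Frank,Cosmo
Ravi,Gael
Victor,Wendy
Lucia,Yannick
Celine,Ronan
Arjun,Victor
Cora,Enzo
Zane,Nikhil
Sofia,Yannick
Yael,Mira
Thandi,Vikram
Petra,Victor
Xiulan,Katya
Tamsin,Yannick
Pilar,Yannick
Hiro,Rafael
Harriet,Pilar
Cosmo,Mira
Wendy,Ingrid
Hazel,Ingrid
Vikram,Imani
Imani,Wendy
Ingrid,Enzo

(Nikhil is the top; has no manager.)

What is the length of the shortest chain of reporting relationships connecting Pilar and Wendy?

Pilar is 2 levels below Nikhil, and Wendy is 3 levels below Nikhil (their lowest common manager). The shortest path runs up from Pilar to Nikhil and back down to Wendy: 2 + 3 = 5 links.

5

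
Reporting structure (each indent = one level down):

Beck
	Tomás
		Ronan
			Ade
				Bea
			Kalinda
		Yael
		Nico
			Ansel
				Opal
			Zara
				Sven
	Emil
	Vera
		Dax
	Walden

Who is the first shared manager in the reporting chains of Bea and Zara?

Tomás

Bea's chain of managers is Ade, Ronan, Tomás, Beck. Zara's chain of managers is Nico, Tomás, Beck. The first manager that appears in both chains is Tomás.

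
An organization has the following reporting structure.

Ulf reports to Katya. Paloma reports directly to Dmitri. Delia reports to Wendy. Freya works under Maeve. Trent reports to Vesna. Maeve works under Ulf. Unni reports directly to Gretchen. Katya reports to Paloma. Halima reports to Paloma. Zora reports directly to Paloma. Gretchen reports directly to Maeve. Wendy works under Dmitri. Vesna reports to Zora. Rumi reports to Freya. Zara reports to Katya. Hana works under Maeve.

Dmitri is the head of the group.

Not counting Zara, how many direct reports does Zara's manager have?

1

Zara reports to Katya. Katya's other direct reports are Ulf — 1 peer.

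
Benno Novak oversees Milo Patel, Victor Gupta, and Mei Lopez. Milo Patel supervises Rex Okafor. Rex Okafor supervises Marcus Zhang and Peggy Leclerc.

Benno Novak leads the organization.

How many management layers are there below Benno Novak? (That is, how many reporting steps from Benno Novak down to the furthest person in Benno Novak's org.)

3

The longest chain under Benno Novak runs Benno Novak → Milo Patel → Rex Okafor → Marcus Zhang, which is 3 levels below Benno Novak.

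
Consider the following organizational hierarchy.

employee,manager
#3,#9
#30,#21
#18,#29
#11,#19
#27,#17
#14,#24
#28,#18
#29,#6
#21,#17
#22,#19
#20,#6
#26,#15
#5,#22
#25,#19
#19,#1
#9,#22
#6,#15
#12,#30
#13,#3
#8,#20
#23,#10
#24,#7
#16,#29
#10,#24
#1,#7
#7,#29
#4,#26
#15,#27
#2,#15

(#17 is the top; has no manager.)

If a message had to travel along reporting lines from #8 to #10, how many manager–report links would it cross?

#8 is 2 levels below #6, and #10 is 4 levels below #6 (their lowest common manager). The shortest path runs up from #8 to #6 and back down to #10: 2 + 4 = 6 links.

6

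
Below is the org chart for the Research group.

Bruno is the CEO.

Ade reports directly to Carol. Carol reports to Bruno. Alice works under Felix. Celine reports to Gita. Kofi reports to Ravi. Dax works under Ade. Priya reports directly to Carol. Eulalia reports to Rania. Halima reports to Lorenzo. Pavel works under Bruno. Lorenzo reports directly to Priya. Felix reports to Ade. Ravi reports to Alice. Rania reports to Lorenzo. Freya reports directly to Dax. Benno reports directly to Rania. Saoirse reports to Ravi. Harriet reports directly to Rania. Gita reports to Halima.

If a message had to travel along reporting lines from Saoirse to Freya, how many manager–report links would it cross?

Saoirse is 4 levels below Ade, and Freya is 2 levels below Ade (their lowest common manager). The shortest path runs up from Saoirse to Ade and back down to Freya: 4 + 2 = 6 links.

6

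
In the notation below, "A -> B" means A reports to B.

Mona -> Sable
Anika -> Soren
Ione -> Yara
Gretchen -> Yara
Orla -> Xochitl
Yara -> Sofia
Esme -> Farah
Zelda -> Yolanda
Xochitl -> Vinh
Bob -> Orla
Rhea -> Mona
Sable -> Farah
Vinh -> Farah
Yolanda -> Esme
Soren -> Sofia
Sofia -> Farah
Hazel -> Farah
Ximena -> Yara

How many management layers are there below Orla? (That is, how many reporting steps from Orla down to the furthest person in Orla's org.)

1

The longest chain under Orla runs Orla → Bob, which is 1 level below Orla.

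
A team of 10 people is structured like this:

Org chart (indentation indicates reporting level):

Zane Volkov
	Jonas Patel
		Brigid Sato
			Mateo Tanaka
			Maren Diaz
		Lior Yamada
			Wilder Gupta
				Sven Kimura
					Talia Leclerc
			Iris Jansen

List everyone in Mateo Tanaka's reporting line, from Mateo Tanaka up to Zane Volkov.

Mateo Tanaka -> Brigid Sato -> Jonas Patel -> Zane Volkov

Mateo Tanaka reports to Brigid Sato. Brigid Sato reports to Jonas Patel. Jonas Patel reports to Zane Volkov. Zane Volkov is at the top.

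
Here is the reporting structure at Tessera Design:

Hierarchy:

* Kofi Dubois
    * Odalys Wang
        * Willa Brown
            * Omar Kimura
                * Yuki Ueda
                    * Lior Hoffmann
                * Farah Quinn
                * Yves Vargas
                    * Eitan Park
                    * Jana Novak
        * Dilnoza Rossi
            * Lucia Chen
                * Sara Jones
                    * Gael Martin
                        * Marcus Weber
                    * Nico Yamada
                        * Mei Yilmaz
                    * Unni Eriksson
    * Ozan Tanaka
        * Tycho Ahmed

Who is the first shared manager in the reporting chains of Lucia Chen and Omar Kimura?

Odalys Wang

Lucia Chen's chain of managers is Dilnoza Rossi, Odalys Wang, Kofi Dubois. Omar Kimura's chain of managers is Willa Brown, Odalys Wang, Kofi Dubois. The first manager that appears in both chains is Odalys Wang.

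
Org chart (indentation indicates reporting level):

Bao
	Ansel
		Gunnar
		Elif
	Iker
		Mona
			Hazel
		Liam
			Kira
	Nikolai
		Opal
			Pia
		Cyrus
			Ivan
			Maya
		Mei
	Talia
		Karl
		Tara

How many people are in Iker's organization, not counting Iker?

4

Iker directly manages Mona, Liam. Under Mona: Hazel (1). Under Liam: Kira (1). So Iker's organization is 2 direct reports plus everyone under them: 2 + 2 = 4.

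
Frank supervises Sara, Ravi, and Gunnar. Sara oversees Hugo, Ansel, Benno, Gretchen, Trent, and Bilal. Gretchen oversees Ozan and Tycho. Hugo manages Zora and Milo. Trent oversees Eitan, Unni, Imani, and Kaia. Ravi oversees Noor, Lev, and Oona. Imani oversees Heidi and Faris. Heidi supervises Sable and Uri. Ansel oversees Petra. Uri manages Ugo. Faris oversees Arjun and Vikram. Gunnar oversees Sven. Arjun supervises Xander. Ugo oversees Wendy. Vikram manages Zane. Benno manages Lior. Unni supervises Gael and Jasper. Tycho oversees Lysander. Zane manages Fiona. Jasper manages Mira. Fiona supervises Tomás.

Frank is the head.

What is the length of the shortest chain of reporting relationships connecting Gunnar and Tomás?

9

Gunnar is 1 level below Frank, and Tomás is 8 levels below Frank (their lowest common manager). The shortest path runs up from Gunnar to Frank and back down to Tomás: 1 + 8 = 9 links.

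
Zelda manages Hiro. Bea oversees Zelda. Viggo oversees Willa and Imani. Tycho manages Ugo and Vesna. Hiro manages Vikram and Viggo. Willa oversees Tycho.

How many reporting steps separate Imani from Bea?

Chain from Imani up to Bea: Imani → Viggo → Hiro → Zelda → Bea. That is 4 steps up, so Imani is 4 levels below Bea.

4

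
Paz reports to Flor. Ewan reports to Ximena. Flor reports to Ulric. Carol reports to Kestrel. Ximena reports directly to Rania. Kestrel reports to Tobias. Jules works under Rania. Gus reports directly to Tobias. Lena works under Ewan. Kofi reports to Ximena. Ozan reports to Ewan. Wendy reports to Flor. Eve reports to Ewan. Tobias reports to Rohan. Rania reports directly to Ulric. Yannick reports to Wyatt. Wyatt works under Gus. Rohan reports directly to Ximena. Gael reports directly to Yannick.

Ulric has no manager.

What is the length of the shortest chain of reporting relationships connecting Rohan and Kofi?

Rohan is 1 level below Ximena, and Kofi is 1 level below Ximena (their lowest common manager). The shortest path runs up from Rohan to Ximena and back down to Kofi: 1 + 1 = 2 links.

2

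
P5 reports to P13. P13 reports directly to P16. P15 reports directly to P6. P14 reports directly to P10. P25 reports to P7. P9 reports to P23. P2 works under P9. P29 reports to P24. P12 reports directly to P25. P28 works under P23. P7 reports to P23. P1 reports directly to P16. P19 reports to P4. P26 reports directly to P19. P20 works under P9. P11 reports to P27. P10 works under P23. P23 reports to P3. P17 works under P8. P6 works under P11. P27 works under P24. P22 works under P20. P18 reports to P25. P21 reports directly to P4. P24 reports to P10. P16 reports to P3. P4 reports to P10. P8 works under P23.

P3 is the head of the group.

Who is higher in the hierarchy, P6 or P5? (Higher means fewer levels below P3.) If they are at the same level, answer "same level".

P5

P6 is 6 levels below P3; P5 is 3. P5 is higher.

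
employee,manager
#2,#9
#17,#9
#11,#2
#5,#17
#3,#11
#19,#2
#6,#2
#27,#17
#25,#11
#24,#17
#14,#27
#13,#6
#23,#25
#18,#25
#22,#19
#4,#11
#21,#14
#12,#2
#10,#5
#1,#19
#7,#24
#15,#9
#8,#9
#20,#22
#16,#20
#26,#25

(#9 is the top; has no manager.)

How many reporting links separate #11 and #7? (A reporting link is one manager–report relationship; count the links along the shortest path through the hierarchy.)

5

#11 is 2 levels below #9, and #7 is 3 levels below #9 (their lowest common manager). The shortest path runs up from #11 to #9 and back down to #7: 2 + 3 = 5 links.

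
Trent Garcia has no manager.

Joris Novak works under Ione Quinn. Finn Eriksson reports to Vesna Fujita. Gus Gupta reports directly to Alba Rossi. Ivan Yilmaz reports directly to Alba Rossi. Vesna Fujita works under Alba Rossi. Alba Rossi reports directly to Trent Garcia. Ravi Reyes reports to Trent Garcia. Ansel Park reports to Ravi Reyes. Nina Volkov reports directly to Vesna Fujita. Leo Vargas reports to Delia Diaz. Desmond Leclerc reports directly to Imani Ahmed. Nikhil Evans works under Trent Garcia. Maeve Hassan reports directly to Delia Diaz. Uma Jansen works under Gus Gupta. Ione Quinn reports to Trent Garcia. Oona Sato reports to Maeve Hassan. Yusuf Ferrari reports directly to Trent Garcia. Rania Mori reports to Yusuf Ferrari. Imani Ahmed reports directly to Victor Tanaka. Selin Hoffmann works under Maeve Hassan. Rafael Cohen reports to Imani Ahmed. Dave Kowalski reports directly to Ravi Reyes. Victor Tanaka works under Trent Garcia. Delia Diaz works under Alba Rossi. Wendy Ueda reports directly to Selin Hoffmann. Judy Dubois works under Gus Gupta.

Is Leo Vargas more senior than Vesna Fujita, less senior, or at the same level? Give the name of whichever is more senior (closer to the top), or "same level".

Vesna Fujita

Leo Vargas is 3 levels below Trent Garcia; Vesna Fujita is 2. Vesna Fujita is higher.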